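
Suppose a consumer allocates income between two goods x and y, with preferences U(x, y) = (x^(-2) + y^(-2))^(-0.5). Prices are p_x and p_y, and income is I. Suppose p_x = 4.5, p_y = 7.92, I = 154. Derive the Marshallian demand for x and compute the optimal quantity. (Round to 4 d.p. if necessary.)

x* = 13.9244

From the CES first-order condition, (y/x)^(3) = p_x/p_y.
Solve for the ratio: y/x = [p_x/p_y]^(1/3).
Substitute y = (y/x)·x into the budget: x* = I/(p_x + p_y·(y/x)).
Numerically y/x = 0.828252, so x* = 154/(4.5 + 7.92·0.828252) = 13.9244.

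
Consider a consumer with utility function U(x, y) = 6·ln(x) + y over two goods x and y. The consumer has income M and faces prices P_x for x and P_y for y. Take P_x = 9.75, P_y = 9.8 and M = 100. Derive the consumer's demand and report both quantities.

MU_x = 6/x, MU_y = 1. Tangency: 6/x = P_x/P_y.
So x*(P_x,P_y) = 6·P_y/P_x, independent of income; and y* = (M − 6·P_y)/P_y.
At the given prices: x* = 6·9.8/9.75 = 6.0308, and y* = 4.2041.

x* = 6.0308, y* = 4.2041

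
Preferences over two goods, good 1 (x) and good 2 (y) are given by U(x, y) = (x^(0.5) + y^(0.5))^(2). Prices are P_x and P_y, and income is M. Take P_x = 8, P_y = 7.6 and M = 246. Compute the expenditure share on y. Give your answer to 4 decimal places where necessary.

MRS = MU_x/MU_y = (y/x)^(0.5). Set equal to P_x/P_y.
Hence y/x = (P_x/P_y)^(1/(0.5)), i.e. raised to the 2 power.
Substitute y = (y/x)·x into the budget: x* = M/(P_x + P_y·(y/x)).
Numerically y/x = 1.108033, so x* = 246/(8 + 7.6·1.108033) = 14.9808 and y* = 1.108033·14.9808 = 16.5992.
Expenditure on y: 7.6·16.5992 = 126.1538; share = 0.5128.

share on y = 0.5128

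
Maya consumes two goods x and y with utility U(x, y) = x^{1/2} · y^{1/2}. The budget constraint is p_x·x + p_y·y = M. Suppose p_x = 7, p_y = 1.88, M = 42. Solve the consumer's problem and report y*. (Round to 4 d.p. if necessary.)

y* = 11.1702

MU_x/MU_y = (0.5·y)/(0.5·x); tangency sets this equal to p_x/p_y.
So 0.5·p_y·y = 0.5·p_x·x; combined with the budget, a share 0.5 of income goes to x.
Demand: x*(p_x,p_y,M) = 0.5·M/p_x and y* = 0.5·M/p_y.
At p_x=7, p_y=1.88, M=42: y* = 0.5·42/1.88 = 11.1702.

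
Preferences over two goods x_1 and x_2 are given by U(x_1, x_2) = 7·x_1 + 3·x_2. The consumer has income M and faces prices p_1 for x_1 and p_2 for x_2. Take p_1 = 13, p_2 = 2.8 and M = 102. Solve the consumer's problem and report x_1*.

Linear utility — the consumer picks whichever good has higher MU/price: 7/13 = 0.5385 vs 3/2.8 = 1.0714.
x_2 gives more utility per dollar, so spend all income on x_2: x_2* = M/p_2, x_1* = 0.
Numerically: x_1* = 0, x_2* = 36.4286.

x_1* = 0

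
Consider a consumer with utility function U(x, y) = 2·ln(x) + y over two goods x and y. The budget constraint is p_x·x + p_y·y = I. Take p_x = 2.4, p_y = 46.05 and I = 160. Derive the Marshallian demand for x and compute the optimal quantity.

MU_x = 2/x, MU_y = 1. Tangency: 2/x = p_x/p_y.
So x*(p_x,p_y) = 2·p_y/p_x, independent of income; and y* = (I − 2·p_y)/p_y.
At the given prices: x* = 2·46.05/2.4 = 38.375.

x* = 38.375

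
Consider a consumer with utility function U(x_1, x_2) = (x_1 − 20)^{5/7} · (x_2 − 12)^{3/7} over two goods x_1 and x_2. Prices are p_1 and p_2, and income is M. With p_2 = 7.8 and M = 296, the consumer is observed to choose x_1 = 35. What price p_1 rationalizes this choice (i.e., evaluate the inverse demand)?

Let x_1' = x_1−20, x_2' = x_2−12. MRS = (5/3)·x_2'/x_1' = p_1/p_2.
After buying the subsistence bundle (20, 12), a share 0.625 of the remaining income goes to x_1: x_1* = 20 + 0.625·(M − 20p_1 − 12p_2)/p_1.
Set x_1* = 35 in the demand function and solve for p_1: p_1 = 4.6.

p_1 = 4.6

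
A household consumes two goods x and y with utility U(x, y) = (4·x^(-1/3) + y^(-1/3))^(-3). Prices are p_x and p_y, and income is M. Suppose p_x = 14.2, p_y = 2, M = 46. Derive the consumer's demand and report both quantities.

x* = 2.6627, y* = 4.0947

From the CES first-order condition, 4·(y/x)^(4/3) = p_x/p_y.
Hence y/x = ((1/4)·p_x/p_y)^(1/(4/3)), i.e. raised to the 0.75 power.
With the ratio pinned down, the budget gives x* = M/(p_x + p_y·(y/x)) and y* = (y/x)·x*.
Numerically y/x = 1.537796, so x* = 46/(14.2 + 2·1.537796) = 2.6627 and y* = 1.537796·2.6627 = 4.0947.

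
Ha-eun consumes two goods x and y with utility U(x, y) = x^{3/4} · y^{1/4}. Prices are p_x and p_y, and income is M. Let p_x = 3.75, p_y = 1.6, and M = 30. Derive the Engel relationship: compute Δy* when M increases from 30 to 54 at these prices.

Δy* = 3.75

The MRS is 3·y/x. Set MRS = p_x/p_y.
So 0.75·p_y·y = 0.25·p_x·x; combined with the budget, a share 0.75 of income goes to x.
Demand: x*(p_x,p_y,M) = 0.75·M/p_x and y* = 0.25·M/p_y.
At p_x=3.75, p_y=1.6, M=30: y* = 0.25·30/1.6 = 4.6875.
At M' = 54: y* = 8.4375. Change: 8.4375 − 4.6875 = 3.75.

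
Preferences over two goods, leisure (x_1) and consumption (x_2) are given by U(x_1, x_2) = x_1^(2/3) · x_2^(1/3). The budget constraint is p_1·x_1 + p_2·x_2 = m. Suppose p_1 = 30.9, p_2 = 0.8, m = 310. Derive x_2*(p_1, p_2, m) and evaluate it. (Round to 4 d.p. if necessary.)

At p_1=30.9, p_2=0.8, m=310: x_2* = 1/3·310/0.8 = 129.1667.

x_2* = 129.1667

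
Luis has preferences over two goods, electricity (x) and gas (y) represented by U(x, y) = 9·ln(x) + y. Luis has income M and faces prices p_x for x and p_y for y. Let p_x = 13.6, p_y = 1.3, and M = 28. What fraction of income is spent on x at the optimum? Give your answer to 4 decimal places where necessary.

share on x = 0.4179

Set MRS = p_x/p_y: (9/x)/1 = p_x/p_y.
So x*(p_x,p_y) = 9·p_y/p_x, independent of income; and y* = (M − 9·p_y)/p_y.
At the given prices: x* = 9·1.3/13.6 = 0.8603, and y* = 12.5385.
Expenditure on x: 13.6·0.8603 = 11.7; share = 0.4179.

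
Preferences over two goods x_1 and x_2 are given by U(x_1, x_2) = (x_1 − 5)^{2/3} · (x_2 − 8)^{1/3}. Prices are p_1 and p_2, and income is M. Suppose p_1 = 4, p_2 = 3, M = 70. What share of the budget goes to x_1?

share on x_1 = 0.5333

This is Cobb-Douglas in (x_1−5, x_2−8): tangency gives 2/3·p_2·(x_2−8) = 1/3·p_1·(x_1−5).
After buying the subsistence bundle (5, 8), a share 2/3 of the remaining income goes to x_1: x_1* = 5 + 2/3·(M − 5p_1 − 8p_2)/p_1.
Discretionary income = 70 − 5·4 − 8·3 = 26; x_1* = 5 + 2/3·26/4 = 9.3333; x_2* = 8 + 1/3·26/3 = 10.8889.
Expenditure on x_1: 4·9.3333 = 37.3333; share = 0.5333.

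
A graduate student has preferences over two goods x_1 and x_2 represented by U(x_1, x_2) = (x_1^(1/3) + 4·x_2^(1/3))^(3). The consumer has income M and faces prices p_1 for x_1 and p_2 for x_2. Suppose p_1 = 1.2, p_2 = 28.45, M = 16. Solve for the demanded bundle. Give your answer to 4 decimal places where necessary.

x_1* = 5.0448, x_2* = 0.3496

With the ratio pinned down, the budget gives x_1* = M/(p_1 + p_2·(x_2/x_1)) and x_2* = (x_2/x_1)·x_1*.
Numerically x_2/x_1 = 0.069301, so x_1* = 16/(1.2 + 28.45·0.069301) = 5.0448 and x_2* = 0.069301·5.0448 = 0.3496.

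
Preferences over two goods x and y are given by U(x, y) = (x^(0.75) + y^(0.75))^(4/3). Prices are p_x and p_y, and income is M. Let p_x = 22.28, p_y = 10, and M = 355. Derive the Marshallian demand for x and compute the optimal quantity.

x* = 1.3212

MRS = MU_x/MU_y = (y/x)^(0.25). Set equal to p_x/p_y.
Hence y/x = (p_x/p_y)^(1/(0.25)), i.e. raised to the 4 power.
Substitute y = (y/x)·x into the budget: x* = M/(p_x + p_y·(y/x)).
Numerically y/x = 24.641137, so x* = 355/(22.28 + 10·24.641137) = 1.3212.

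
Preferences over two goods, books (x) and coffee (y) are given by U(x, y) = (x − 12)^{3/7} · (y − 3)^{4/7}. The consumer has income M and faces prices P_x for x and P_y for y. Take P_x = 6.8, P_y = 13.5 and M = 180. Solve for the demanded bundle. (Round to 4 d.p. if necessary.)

Let x' = x−12, y' = y−3. MRS = (3/4)·y'/x' = P_x/P_y.
After buying the subsistence bundle (12, 3), a share 3/7 of the remaining income goes to x: x* = 12 + 3/7·(M − 12P_x − 3P_y)/P_x.
Discretionary income = 180 − 12·6.8 − 3·13.5 = 57.9; x* = 12 + 3/7·57.9/6.8 = 15.6492; y* = 3 + 4/7·57.9/13.5 = 5.4508.

x* = 15.6492, y* = 5.4508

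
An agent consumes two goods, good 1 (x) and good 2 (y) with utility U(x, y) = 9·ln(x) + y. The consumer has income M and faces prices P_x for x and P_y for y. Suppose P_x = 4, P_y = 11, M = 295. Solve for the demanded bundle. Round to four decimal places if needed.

Set MRS = P_x/P_y: (9/x)/1 = P_x/P_y.
So x*(P_x,P_y) = 9·P_y/P_x, independent of income; and y* = (M − 9·P_y)/P_y.
At the given prices: x* = 9·11/4 = 24.75, and y* = 17.8182.

x* = 24.75, y* = 17.8182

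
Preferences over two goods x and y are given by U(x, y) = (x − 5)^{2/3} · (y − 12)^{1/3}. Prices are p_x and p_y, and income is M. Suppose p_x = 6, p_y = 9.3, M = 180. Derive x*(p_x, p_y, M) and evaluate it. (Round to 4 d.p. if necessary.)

This is Cobb-Douglas in (x−5, y−12): tangency gives 2/3·p_y·(y−12) = 1/3·p_x·(x−5).
After buying the subsistence bundle (5, 12), a share 2/3 of the remaining income goes to x: x* = 5 + 2/3·(M − 5p_x − 12p_y)/p_x.
Discretionary income = 180 − 5·6 − 12·9.3 = 38.4; x* = 5 + 2/3·38.4/6 = 9.2667.

x* = 9.2667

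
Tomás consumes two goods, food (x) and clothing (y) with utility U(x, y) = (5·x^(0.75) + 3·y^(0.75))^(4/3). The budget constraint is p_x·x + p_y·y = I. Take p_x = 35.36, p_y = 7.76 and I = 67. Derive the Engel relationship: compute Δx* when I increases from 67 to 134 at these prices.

Δx* = 0.1429

MU_x ∝ 5·x^(-0.25), MU_y ∝ 3·y^(-0.25), so MRS = (5/3)·(y/x)^(0.25) = p_x/p_y.
Hence y/x = ((3/5)·p_x/p_y)^(1/(0.25)), i.e. raised to the 4 power.
With the ratio pinned down, the budget gives x* = I/(p_x + p_y·(y/x)) and y* = (y/x)·x*.
Numerically y/x = 55.873663, so x* = 67/(35.36 + 7.76·55.873663) = 0.1429.
At I' = 134: x* = 0.2858. Change: 0.2858 − 0.1429 = 0.1429.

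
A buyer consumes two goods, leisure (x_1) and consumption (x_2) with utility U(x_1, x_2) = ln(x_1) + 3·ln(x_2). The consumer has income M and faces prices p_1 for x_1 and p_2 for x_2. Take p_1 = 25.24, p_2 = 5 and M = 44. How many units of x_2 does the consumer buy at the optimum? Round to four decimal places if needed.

x_2* = 6.6

The MRS is (1/3)·x_2/x_1. Set MRS = p_1/p_2.
Rearranging, p_2·x_2 = 3·p_1·x_1. Substituting into the budget gives p_1·x_1·(1 + 3) = M.
Demand: x_1*(p_1,p_2,M) = 0.25·M/p_1 and x_2* = 0.75·M/p_2.
At p_1=25.24, p_2=5, M=44: x_2* = 0.75·44/5 = 6.6.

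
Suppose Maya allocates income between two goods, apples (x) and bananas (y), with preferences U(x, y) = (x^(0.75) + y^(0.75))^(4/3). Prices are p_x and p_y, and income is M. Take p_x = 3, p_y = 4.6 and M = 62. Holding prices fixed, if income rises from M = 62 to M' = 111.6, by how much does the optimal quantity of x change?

Substitute y = (y/x)·x into the budget: x* = M/(p_x + p_y·(y/x)).
Numerically y/x = 0.180906, so x* = 62/(3 + 4.6·0.180906) = 16.1788.
At M' = 111.6: x* = 29.1219. Change: 29.1219 − 16.1788 = 12.9431.

Δx* = 12.9431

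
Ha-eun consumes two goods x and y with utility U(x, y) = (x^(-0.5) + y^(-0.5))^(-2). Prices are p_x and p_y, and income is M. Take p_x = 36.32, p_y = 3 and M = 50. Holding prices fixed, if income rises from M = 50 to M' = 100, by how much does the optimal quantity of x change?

Substitute y = (y/x)·x into the budget: x* = M/(p_x + p_y·(y/x)).
Numerically y/x = 5.272498, so x* = 50/(36.32 + 3·5.272498) = 0.959.
At M' = 100: x* = 1.918. Change: 1.918 − 0.959 = 0.959.

Δx* = 0.959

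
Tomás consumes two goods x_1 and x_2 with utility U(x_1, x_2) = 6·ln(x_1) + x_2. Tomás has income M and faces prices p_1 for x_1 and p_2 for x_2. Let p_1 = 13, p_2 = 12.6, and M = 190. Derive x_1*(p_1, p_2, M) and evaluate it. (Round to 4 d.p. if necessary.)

At the given prices: x_1* = 6·12.6/13 = 5.8154.

x_1* = 5.8154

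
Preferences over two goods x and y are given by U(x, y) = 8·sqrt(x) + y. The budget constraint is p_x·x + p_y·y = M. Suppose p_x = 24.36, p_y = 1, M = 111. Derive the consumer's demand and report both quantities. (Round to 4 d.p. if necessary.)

Solve: √x = 4·p_y/p_x, so x*(p_x,p_y) = (4·p_y/p_x)², and y* = (M − p_x·x*)/p_y.
Plugging in: x* = (4·1/24.36)² = 0.027, y* = 110.3432.

x* = 0.027, y* = 110.3432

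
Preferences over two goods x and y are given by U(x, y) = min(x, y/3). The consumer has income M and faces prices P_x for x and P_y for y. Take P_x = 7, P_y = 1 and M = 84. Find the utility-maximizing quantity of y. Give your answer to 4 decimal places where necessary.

y* = 25.2

Here 7 + 3·1 = 10, giving y* = 25.2.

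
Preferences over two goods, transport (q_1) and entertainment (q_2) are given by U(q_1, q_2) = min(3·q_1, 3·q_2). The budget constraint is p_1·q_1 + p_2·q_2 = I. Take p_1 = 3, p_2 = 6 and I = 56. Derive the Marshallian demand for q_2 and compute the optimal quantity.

With perfect complements, no substitution: consume in ratio q_1:q_2 = 3:3.
Budget: p_1·q_1 + p_2·q_1 = I, so (3·p_1 + 3·p_2)·q_1 = 3·I.
Demand: q_1*(p_1,p_2,I) = 3·I/(3·p_1 + 3·p_2), q_2* = 3·I/(3·p_1 + 3·p_2).
Here 3·3 + 3·6 = 27, giving q_2* = 6.2222.

q_2* = 6.2222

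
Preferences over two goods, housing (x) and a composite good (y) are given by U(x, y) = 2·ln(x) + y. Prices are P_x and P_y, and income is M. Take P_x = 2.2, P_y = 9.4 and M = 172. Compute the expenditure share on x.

share on x = 0.1093

MU_x = 2/x, MU_y = 1. Tangency: 2/x = P_x/P_y.
So x*(P_x,P_y) = 2·P_y/P_x, independent of income; and y* = (M − 2·P_y)/P_y.
At the given prices: x* = 2·9.4/2.2 = 8.5455, and y* = 16.2979.
Expenditure on x: 2.2·8.5455 = 18.8; share = 0.1093.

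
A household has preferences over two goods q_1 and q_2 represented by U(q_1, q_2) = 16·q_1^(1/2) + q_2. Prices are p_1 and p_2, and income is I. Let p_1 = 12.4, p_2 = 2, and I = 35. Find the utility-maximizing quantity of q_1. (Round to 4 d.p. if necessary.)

q_1* = 1.6649

Set MRS = p_1/p_2: 8·q_1^(−1/2) = p_1/p_2.
Solve: √q_1 = 8·p_2/p_1, so q_1*(p_1,p_2) = (8·p_2/p_1)², and q_2* = (I − p_1·q_1*)/p_2.
Plugging in: q_1* = (8·2/12.4)² = 1.6649.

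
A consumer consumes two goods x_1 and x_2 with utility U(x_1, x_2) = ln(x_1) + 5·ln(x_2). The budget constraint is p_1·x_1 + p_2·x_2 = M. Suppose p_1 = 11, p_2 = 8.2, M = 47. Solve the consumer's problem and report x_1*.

x_1* = 0.7121

Tangency: MRS = (1/5)·x_2/x_1 = p_1/p_2.
Rearranging, p_2·x_2 = 5·p_1·x_1. Substituting into the budget gives p_1·x_1·(1 + 5) = M.
Demand: x_1*(p_1,p_2,M) = 1/6·M/p_1 and x_2* = 5/6·M/p_2.
At p_1=11, p_2=8.2, M=47: x_1* = 1/6·47/11 = 0.7121.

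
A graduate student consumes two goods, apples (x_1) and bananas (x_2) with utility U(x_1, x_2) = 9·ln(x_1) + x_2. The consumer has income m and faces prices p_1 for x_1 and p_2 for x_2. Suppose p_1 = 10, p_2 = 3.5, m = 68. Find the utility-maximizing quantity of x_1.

At the given prices: x_1* = 9·3.5/10 = 3.15.

x_1* = 3.15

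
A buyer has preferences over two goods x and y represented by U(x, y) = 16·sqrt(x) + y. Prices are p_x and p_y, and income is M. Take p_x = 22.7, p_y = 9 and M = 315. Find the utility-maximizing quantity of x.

x* = 10.0604

MU_x = 8/√x, MU_y = 1. Tangency: 8/√x = p_x/p_y.
Solve: √x = 8·p_y/p_x, so x*(p_x,p_y) = (8·p_y/p_x)², and y* = (M − p_x·x*)/p_y.
Plugging in: x* = (8·9/22.7)² = 10.0604.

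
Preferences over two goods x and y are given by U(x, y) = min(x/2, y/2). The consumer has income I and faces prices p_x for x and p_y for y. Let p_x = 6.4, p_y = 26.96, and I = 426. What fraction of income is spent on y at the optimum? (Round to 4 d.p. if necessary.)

share on y = 0.8082

Demand: x*(p_x,p_y,I) = 2·I/(2·p_x + 2·p_y), y* = 2·I/(2·p_x + 2·p_y).
Here 2·6.4 + 2·26.96 = 66.72, giving x* = 12.7698 and y* = 12.7698.
Expenditure on y: 26.96·12.7698 = 344.2734; share = 0.8082.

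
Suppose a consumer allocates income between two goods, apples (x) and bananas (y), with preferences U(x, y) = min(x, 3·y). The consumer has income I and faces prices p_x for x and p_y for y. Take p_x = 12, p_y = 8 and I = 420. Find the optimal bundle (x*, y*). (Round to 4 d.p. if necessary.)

x* = 28.6364, y* = 9.5455

With perfect complements, no substitution: consume in ratio x:y = 3:1.
Budget: p_x·x + p_y·(1/3)·x = I, so (3·p_x + p_y)·x = 3·I.
Demand: x*(p_x,p_y,I) = 3·I/(3·p_x + p_y), y* = I/(3·p_x + p_y).
Here 3·12 + 8 = 44, giving x* = 28.6364 and y* = 9.5455.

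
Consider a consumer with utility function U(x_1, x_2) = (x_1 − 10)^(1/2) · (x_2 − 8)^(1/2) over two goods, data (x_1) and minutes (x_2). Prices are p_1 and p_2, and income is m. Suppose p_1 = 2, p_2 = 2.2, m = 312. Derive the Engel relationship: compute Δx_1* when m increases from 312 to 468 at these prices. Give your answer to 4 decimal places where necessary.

This is Cobb-Douglas in (x_1−10, x_2−8): tangency gives 0.5·p_2·(x_2−8) = 0.5·p_1·(x_1−10).
After buying the subsistence bundle (10, 8), a share 0.5 of the remaining income goes to x_1: x_1* = 10 + 0.5·(m − 10p_1 − 8p_2)/p_1.
Discretionary income = 312 − 10·2 − 8·2.2 = 274.4; x_1* = 10 + 0.5·274.4/2 = 78.6.
At m' = 468: x_1* = 117.6. Change: 117.6 − 78.6 = 39.

Δx_1* = 39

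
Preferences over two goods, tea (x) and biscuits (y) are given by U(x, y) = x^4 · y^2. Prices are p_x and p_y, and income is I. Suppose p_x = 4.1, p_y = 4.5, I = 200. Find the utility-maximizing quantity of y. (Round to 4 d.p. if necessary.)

y* = 14.8148

Demand: x*(p_x,p_y,I) = 2/3·I/p_x and y* = 1/3·I/p_y.
At p_x=4.1, p_y=4.5, I=200: y* = 1/3·200/4.5 = 14.8148.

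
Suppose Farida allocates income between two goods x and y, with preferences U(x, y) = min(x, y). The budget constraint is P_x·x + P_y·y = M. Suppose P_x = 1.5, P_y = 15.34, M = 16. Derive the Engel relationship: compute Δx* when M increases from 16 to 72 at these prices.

With perfect complements, no substitution: consume in ratio x:y = 1:1.
Budget: P_x·x + P_y·x = M, so (P_x + P_y)·x = M.
Demand: x*(P_x,P_y,M) = M/(P_x + P_y), y* = M/(P_x + P_y).
Here 1.5 + 15.34 = 16.84, giving x* = 0.9501.
At M' = 72: x* = 4.2755. Change: 4.2755 − 0.9501 = 3.3254.

Δx* = 3.3254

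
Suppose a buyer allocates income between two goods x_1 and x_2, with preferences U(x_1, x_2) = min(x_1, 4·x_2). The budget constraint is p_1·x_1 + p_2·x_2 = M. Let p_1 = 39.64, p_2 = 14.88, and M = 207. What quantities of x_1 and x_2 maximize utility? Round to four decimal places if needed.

x_1* = 4.774, x_2* = 1.1935

Demand: x_1*(p_1,p_2,M) = 4·M/(4·p_1 + p_2), x_2* = M/(4·p_1 + p_2).
Here 4·39.64 + 14.88 = 173.44, giving x_1* = 4.774 and x_2* = 1.1935.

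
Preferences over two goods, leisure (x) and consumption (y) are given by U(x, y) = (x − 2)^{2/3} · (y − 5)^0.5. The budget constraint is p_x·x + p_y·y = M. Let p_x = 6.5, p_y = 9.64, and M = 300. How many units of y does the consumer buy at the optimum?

This is Cobb-Douglas in (x−2, y−5): tangency gives 2/3·p_y·(y−5) = 0.5·p_x·(x−2).
After buying the subsistence bundle (2, 5), a share 4/7 of the remaining income goes to x: x* = 2 + 4/7·(M − 2p_x − 5p_y)/p_x.
Discretionary income = 300 − 2·6.5 − 5·9.64 = 238.8; y* = 5 + 3/7·238.8/9.64 = 15.6165.

y* = 15.6165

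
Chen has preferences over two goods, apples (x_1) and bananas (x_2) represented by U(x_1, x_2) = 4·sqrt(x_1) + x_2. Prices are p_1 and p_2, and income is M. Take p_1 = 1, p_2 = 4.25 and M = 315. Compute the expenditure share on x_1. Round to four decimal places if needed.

share on x_1 = 0.2294

Plugging in: x_1* = (2·4.25/1)² = 72.25, x_2* = 57.1176.
Expenditure on x_1: 1·72.25 = 72.25; share = 0.2294.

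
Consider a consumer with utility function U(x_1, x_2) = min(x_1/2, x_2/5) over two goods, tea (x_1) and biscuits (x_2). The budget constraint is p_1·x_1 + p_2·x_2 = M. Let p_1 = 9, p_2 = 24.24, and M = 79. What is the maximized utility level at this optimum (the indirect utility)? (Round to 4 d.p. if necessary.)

Here 2·9 + 5·24.24 = 139.2, giving x_1* = 1.1351 and x_2* = 2.8376.
Utility at the optimum: U(1.1351, 2.8376) = 0.5675.

V = 0.5675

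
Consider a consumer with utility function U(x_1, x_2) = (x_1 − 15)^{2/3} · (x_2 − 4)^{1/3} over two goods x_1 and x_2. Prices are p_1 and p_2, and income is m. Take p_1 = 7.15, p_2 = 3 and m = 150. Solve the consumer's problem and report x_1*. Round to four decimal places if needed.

Substituting into the budget: x_1* = 15 + 2/3·(m − 15·p_1 − 4·p_2)/p_1, and x_2* = 4 + 1/3·(…)/p_2.
Discretionary income = 150 − 15·7.15 − 4·3 = 30.75; x_1* = 15 + 2/3·30.75/7.15 = 17.8671.

x_1* = 17.8671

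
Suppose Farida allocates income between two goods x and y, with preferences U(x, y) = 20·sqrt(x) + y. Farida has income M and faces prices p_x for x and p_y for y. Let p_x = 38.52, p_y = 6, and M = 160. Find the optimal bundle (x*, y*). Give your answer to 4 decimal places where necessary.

MU_x = 10/√x, MU_y = 1. Tangency: 10/√x = p_x/p_y.
Thus x* = (10·p_y/p_x)² — independent of M — with the rest of income spent on y.
Plugging in: x* = (10·6/38.52)² = 2.4262, y* = 11.0903.

x* = 2.4262, y* = 11.0903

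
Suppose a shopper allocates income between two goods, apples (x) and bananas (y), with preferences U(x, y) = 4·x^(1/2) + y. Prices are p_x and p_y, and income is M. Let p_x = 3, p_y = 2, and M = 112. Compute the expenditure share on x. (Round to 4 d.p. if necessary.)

MU_x = 2/√x, MU_y = 1. Tangency: 2/√x = p_x/p_y.
Thus x* = (2·p_y/p_x)² — independent of M — with the rest of income spent on y.
Plugging in: x* = (2·2/3)² = 1.7778, y* = 53.3333.
Expenditure on x: 3·1.7778 = 5.3333; share = 0.0476.

share on x = 0.0476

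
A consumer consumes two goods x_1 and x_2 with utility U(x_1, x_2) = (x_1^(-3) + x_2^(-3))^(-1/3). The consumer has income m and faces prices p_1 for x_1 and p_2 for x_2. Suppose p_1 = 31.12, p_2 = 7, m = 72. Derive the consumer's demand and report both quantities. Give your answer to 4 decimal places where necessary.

x_1* = 1.744, x_2* = 2.5324

MRS = MU_x_1/MU_x_2 = (x_2/x_1)^(4). Set equal to p_1/p_2.
Solve for the ratio: x_2/x_1 = [p_1/p_2]^(0.25).
With the ratio pinned down, the budget gives x_1* = m/(p_1 + p_2·(x_2/x_1)) and x_2* = (x_2/x_1)·x_1*.
Numerically x_2/x_1 = 1.452063, so x_1* = 72/(31.12 + 7·1.452063) = 1.744 and x_2* = 1.452063·1.744 = 2.5324.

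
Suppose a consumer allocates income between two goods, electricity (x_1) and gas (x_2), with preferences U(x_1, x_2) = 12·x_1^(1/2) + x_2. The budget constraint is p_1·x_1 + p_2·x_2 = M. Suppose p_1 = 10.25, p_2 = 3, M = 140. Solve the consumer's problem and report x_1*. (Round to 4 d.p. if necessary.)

Set MRS = p_1/p_2: 6·x_1^(−1/2) = p_1/p_2.
Solve: √x_1 = 6·p_2/p_1, so x_1*(p_1,p_2) = (6·p_2/p_1)², and x_2* = (M − p_1·x_1*)/p_2.
Plugging in: x_1* = (6·3/10.25)² = 3.0839.

x_1* = 3.0839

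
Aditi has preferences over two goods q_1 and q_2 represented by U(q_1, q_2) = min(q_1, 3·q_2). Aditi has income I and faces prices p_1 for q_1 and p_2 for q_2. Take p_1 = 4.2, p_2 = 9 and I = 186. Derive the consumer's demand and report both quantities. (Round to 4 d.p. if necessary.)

q_1* = 25.8333, q_2* = 8.6111

With perfect complements, no substitution: consume in ratio q_1:q_2 = 3:1.
Budget: p_1·q_1 + p_2·(1/3)·q_1 = I, so (3·p_1 + p_2)·q_1 = 3·I.
Demand: q_1*(p_1,p_2,I) = 3·I/(3·p_1 + p_2), q_2* = I/(3·p_1 + p_2).
Here 3·4.2 + 9 = 21.6, giving q_1* = 25.8333 and q_2* = 8.6111.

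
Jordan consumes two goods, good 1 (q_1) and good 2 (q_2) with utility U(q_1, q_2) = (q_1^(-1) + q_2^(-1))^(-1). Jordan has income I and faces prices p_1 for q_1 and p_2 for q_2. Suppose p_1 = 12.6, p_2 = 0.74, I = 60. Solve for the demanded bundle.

MU_q_1 ∝ q_1^(-2), MU_q_2 ∝ q_2^(-2), so MRS = (q_2/q_1)^(2) = p_1/p_2.
Hence q_2/q_1 = (p_1/p_2)^(1/(2)), i.e. raised to the 0.5 power.
Substitute q_2 = (q_2/q_1)·q_1 into the budget: q_1* = I/(p_1 + p_2·(q_2/q_1)).
Numerically q_2/q_1 = 4.126382, so q_1* = 60/(12.6 + 0.74·4.126382) = 3.833 and q_2* = 4.126382·3.833 = 15.8164.

q_1* = 3.833, q_2* = 15.8164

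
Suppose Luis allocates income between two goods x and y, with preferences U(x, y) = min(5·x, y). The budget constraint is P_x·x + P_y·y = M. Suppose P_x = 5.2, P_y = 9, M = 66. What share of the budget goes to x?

share on x = 0.1036

With perfect complements, no substitution: consume in ratio x:y = 1:5.
Budget: P_x·x + P_y·5·x = M, so (P_x + 5·P_y)·x = M.
Demand: x*(P_x,P_y,M) = M/(P_x + 5·P_y), y* = 5·M/(P_x + 5·P_y).
Here 5.2 + 5·9 = 50.2, giving x* = 1.3147 and y* = 6.5737.
Expenditure on x: 5.2·1.3147 = 6.8367; share = 0.1036.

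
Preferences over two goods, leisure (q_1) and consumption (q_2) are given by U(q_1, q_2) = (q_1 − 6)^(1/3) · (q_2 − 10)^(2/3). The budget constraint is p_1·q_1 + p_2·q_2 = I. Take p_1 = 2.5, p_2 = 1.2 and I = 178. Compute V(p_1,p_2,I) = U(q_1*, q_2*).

MRS = (1/2)·(q_2−10)/(q_1−6). Tangency with p_1/p_2 gives q_2−10 = 2·(p_1/p_2)·(q_1−6).
Substituting into the budget: q_1* = 6 + 1/3·(I − 6·p_1 − 10·p_2)/p_1, and q_2* = 10 + 2/3·(…)/p_2.
Discretionary income = 178 − 6·2.5 − 10·1.2 = 151; q_1* = 6 + 1/3·151/2.5 = 26.1333; q_2* = 10 + 2/3·151/1.2 = 93.8889.
Utility at the optimum: U(26.1333, 93.8889) = 52.1325.

V = 52.1325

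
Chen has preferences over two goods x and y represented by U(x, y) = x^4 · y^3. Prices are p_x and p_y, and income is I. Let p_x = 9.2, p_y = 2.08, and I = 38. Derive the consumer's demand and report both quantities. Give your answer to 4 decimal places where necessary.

Demand: x*(p_x,p_y,I) = 4/7·I/p_x and y* = 3/7·I/p_y.
At p_x=9.2, p_y=2.08, I=38: x* = 4/7·38/9.2 = 2.3602, y* = 7.8297.

x* = 2.3602, y* = 7.8297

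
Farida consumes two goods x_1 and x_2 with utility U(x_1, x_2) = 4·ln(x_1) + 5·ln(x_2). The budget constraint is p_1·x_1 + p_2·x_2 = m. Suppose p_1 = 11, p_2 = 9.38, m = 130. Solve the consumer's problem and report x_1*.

x_1* = 5.2525

At p_1=11, p_2=9.38, m=130: x_1* = 4/9·130/11 = 5.2525.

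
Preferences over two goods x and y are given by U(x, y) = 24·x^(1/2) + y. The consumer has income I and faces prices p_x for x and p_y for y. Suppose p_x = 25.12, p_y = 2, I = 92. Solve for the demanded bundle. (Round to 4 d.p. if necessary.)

x* = 0.9128, y* = 34.535

Utility is quasi-linear in y; the FOC for x is 12/√x = p_x/p_y.
Thus x* = (12·p_y/p_x)² — independent of I — with the rest of income spent on y.
Plugging in: x* = (12·2/25.12)² = 0.9128, y* = 34.535.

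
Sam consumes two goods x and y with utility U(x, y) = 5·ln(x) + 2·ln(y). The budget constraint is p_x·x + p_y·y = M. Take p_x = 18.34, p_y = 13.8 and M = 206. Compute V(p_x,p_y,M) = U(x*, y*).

V = 13.3125

Demand: x*(p_x,p_y,M) = 5/7·M/p_x and y* = 2/7·M/p_y.
At p_x=18.34, p_y=13.8, M=206: x* = 5/7·206/18.34 = 8.0231, y* = 4.265.
Utility at the optimum: U(8.0231, 4.265) = 13.3125.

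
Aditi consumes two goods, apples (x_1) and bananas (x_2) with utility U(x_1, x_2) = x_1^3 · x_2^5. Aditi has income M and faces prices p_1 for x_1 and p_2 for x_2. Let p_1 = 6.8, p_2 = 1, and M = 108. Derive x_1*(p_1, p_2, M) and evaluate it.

x_1* = 5.9559

MU_x_1/MU_x_2 = (3·x_2)/(5·x_1); tangency sets this equal to p_1/p_2.
Rearranging, p_2·x_2 = (5/3)·p_1·x_1. Substituting into the budget gives p_1·x_1·(1 + (5/3)) = M.
Demand: x_1*(p_1,p_2,M) = 0.375·M/p_1 and x_2* = 0.625·M/p_2.
At p_1=6.8, p_2=1, M=108: x_1* = 0.375·108/6.8 = 5.9559.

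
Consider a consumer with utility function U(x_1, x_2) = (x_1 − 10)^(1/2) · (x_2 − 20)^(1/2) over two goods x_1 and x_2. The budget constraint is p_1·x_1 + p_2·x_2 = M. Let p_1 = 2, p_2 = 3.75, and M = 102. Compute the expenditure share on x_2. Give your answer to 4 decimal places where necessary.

This is Cobb-Douglas in (x_1−10, x_2−20): tangency gives 0.5·p_2·(x_2−20) = 0.5·p_1·(x_1−10).
Substituting into the budget: x_1* = 10 + 0.5·(M − 10·p_1 − 20·p_2)/p_1, and x_2* = 20 + 0.5·(…)/p_2.
Discretionary income = 102 − 10·2 − 20·3.75 = 7; x_1* = 10 + 0.5·7/2 = 11.75; x_2* = 20 + 0.5·7/3.75 = 20.9333.
Expenditure on x_2: 3.75·20.9333 = 78.5; share = 0.7696.

share on x_2 = 0.7696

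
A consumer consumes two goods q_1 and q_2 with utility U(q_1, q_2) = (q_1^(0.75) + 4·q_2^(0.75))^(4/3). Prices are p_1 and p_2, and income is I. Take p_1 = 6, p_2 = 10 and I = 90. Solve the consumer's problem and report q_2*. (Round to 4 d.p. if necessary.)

q_2* = 8.8401

MU_q_1 ∝ q_1^(-0.25), MU_q_2 ∝ 4·q_2^(-0.25), so MRS = (1/4)·(q_2/q_1)^(0.25) = p_1/p_2.
Solve for the ratio: q_2/q_1 = [4·p_1/p_2]^(4).
With the ratio pinned down, the budget gives q_1* = I/(p_1 + p_2·(q_2/q_1)) and q_2* = (q_2/q_1)·q_1*.
Numerically q_2/q_1 = 33.1776, so q_1* = 90/(6 + 10·33.1776) = 0.2664 and q_2* = 33.1776·0.2664 = 8.8401.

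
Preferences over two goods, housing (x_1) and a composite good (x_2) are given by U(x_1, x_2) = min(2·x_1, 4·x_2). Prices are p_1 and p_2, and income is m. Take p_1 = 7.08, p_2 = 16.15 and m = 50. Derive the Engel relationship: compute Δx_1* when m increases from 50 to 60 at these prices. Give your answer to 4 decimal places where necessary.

Δx_1* = 0.6598

Demand: x_1*(p_1,p_2,m) = 4·m/(4·p_1 + 2·p_2), x_2* = 2·m/(4·p_1 + 2·p_2).
Here 4·7.08 + 2·16.15 = 60.62, giving x_1* = 3.2992.
At m' = 60: x_1* = 3.9591. Change: 3.9591 − 3.2992 = 0.6598.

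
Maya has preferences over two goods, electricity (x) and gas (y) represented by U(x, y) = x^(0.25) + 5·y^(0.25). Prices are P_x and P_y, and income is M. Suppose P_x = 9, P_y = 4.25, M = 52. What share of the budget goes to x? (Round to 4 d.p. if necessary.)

MU_x ∝ x^(-0.75), MU_y ∝ 5·y^(-0.75), so MRS = (1/5)·(y/x)^(0.75) = P_x/P_y.
Hence y/x = (5·P_x/P_y)^(1/(0.75)), i.e. raised to the 4/3 power.
Substitute y = (y/x)·x into the budget: x* = M/(P_x + P_y·(y/x)).
Numerically y/x = 23.250454, so x* = 52/(9 + 4.25·23.250454) = 0.4823 and y* = 23.250454·0.4823 = 11.2139.
Expenditure on x: 9·0.4823 = 4.3408; share = 0.0835.

share on x = 0.0835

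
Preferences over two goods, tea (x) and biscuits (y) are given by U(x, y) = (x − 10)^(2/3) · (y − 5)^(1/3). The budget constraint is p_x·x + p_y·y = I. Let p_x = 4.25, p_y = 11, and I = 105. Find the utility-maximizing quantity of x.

MRS = 2·(y−5)/(x−10). Tangency with p_x/p_y gives y−5 = (1/2)·(p_x/p_y)·(x−10).
After buying the subsistence bundle (10, 5), a share 2/3 of the remaining income goes to x: x* = 10 + 2/3·(I − 10p_x − 5p_y)/p_x.
Discretionary income = 105 − 10·4.25 − 5·11 = 7.5; x* = 10 + 2/3·7.5/4.25 = 11.1765.

x* = 11.1765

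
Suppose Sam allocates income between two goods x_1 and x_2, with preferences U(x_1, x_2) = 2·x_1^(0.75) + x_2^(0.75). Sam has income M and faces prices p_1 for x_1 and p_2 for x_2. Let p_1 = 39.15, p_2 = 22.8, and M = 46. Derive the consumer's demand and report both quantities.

x_1* = 0.8925, x_2* = 0.485

Substitute x_2 = (x_2/x_1)·x_1 into the budget: x_1* = M/(p_1 + p_2·(x_2/x_1)).
Numerically x_2/x_1 = 0.543335, so x_1* = 46/(39.15 + 22.8·0.543335) = 0.8925 and x_2* = 0.543335·0.8925 = 0.485.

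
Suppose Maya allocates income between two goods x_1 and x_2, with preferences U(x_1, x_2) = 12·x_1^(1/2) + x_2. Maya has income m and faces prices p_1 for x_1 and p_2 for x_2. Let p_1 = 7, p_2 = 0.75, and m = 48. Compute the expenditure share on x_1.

Utility is quasi-linear in x_2; the FOC for x_1 is 6/√x_1 = p_1/p_2.
Solve: √x_1 = 6·p_2/p_1, so x_1*(p_1,p_2) = (6·p_2/p_1)², and x_2* = (m − p_1·x_1*)/p_2.
Plugging in: x_1* = (6·0.75/7)² = 0.4133, x_2* = 60.1429.
Expenditure on x_1: 7·0.4133 = 2.8929; share = 0.0603.

share on x_1 = 0.0603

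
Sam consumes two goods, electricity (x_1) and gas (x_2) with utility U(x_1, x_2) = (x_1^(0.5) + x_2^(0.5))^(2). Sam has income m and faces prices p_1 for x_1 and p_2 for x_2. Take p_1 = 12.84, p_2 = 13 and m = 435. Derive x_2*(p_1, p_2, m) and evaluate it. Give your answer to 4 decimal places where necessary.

x_2* = 16.6272

From the CES first-order condition, (x_2/x_1)^(0.5) = p_1/p_2.
Hence x_2/x_1 = (p_1/p_2)^(1/(0.5)), i.e. raised to the 2 power.
With the ratio pinned down, the budget gives x_1* = m/(p_1 + p_2·(x_2/x_1)) and x_2* = (x_2/x_1)·x_1*.
Numerically x_2/x_1 = 0.975536, so x_1* = 435/(12.84 + 13·0.975536) = 17.0441 and x_2* = 0.975536·17.0441 = 16.6272.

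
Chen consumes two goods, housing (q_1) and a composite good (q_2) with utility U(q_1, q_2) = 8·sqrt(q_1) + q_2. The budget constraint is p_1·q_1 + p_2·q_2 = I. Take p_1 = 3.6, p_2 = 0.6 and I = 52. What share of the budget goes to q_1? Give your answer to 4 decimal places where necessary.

share on q_1 = 0.0308

MU_q_1 = 4/√q_1, MU_q_2 = 1. Tangency: 4/√q_1 = p_1/p_2.
Solve: √q_1 = 4·p_2/p_1, so q_1*(p_1,p_2) = (4·p_2/p_1)², and q_2* = (I − p_1·q_1*)/p_2.
Plugging in: q_1* = (4·0.6/3.6)² = 0.4444, q_2* = 84.
Expenditure on q_1: 3.6·0.4444 = 1.6; share = 0.0308.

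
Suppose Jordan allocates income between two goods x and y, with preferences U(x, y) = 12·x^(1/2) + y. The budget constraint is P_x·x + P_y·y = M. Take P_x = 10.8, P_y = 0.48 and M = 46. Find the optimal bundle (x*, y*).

Plugging in: x* = (6·0.48/10.8)² = 0.0711, y* = 94.2333.

x* = 0.0711, y* = 94.2333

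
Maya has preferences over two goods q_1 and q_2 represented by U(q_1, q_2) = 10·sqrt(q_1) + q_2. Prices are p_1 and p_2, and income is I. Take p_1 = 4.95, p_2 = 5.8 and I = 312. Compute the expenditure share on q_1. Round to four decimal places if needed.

share on q_1 = 0.5445

Thus q_1* = (5·p_2/p_1)² — independent of I — with the rest of income spent on q_2.
Plugging in: q_1* = (5·5.8/4.95)² = 34.323, q_2* = 24.5002.
Expenditure on q_1: 4.95·34.323 = 169.899; share = 0.5445.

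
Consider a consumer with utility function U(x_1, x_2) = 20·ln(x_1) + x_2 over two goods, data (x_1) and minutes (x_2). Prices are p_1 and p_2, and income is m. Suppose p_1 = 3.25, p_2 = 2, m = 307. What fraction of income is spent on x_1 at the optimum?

share on x_1 = 0.1303

So x_1*(p_1,p_2) = 20·p_2/p_1, independent of income; and x_2* = (m − 20·p_2)/p_2.
At the given prices: x_1* = 20·2/3.25 = 12.3077, and x_2* = 133.5.
Expenditure on x_1: 3.25·12.3077 = 40; share = 0.1303.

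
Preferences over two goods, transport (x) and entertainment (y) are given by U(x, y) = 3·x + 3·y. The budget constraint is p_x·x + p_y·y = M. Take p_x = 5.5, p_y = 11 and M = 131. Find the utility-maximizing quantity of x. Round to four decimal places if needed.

x* = 23.8182

Perfect substitutes: compare marginal utility per dollar. 3/p_x vs 3/p_y → 0.5455 vs 0.2727.
x gives more utility per dollar, so spend all income on x: x* = M/p_x, y* = 0.
Numerically: x* = 23.8182, y* = 0.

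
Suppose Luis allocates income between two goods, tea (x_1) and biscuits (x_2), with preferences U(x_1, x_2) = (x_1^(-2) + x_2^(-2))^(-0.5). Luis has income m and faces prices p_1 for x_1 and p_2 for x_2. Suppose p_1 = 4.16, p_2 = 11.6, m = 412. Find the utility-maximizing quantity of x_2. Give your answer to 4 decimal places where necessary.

MU_x_1 ∝ x_1^(-3), MU_x_2 ∝ x_2^(-3), so MRS = (x_2/x_1)^(3) = p_1/p_2.
Solve for the ratio: x_2/x_1 = [p_1/p_2]^(1/3).
With the ratio pinned down, the budget gives x_1* = m/(p_1 + p_2·(x_2/x_1)) and x_2* = (x_2/x_1)·x_1*.
Numerically x_2/x_1 = 0.710469, so x_1* = 412/(4.16 + 11.6·0.710469) = 33.2219 and x_2* = 0.710469·33.2219 = 23.6032.

x_2* = 23.6032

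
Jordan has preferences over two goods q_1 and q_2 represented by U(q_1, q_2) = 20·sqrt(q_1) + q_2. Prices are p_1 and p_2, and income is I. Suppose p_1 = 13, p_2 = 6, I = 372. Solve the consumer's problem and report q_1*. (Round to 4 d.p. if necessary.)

q_1* = 21.3018

Utility is quasi-linear in q_2; the FOC for q_1 is 10/√q_1 = p_1/p_2.
Solve: √q_1 = 10·p_2/p_1, so q_1*(p_1,p_2) = (10·p_2/p_1)², and q_2* = (I − p_1·q_1*)/p_2.
Plugging in: q_1* = (10·6/13)² = 21.3018.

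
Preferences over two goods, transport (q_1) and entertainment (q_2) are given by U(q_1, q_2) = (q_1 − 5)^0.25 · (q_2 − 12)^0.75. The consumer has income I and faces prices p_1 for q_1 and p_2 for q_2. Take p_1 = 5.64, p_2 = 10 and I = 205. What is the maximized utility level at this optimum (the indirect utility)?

V = 3.7352

Substituting into the budget: q_1* = 5 + 0.25·(I − 5·p_1 − 12·p_2)/p_1, and q_2* = 12 + 0.75·(…)/p_2.
Discretionary income = 205 − 5·5.64 − 12·10 = 56.8; q_1* = 5 + 0.25·56.8/5.64 = 7.5177; q_2* = 12 + 0.75·56.8/10 = 16.26.
Utility at the optimum: U(7.5177, 16.26) = 3.7352.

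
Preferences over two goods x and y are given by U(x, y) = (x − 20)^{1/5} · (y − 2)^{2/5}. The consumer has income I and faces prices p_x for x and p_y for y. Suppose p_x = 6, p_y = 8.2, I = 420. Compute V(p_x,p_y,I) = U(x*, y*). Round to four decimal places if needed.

V = 6.0899

Substituting into the budget: x* = 20 + 1/3·(I − 20·p_x − 2·p_y)/p_x, and y* = 2 + 2/3·(…)/p_y.
Discretionary income = 420 − 20·6 − 2·8.2 = 283.6; x* = 20 + 1/3·283.6/6 = 35.7556; y* = 2 + 2/3·283.6/8.2 = 25.0569.
Utility at the optimum: U(35.7556, 25.0569) = 6.0899.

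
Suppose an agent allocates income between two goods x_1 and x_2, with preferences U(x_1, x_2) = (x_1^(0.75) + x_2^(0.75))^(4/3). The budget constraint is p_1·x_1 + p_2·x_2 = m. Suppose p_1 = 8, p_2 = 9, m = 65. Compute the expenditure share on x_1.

share on x_1 = 0.5874

MRS = MU_x_1/MU_x_2 = (x_2/x_1)^(0.25). Set equal to p_1/p_2.
Solve for the ratio: x_2/x_1 = [p_1/p_2]^(4).
Substitute x_2 = (x_2/x_1)·x_1 into the budget: x_1* = m/(p_1 + p_2·(x_2/x_1)).
Numerically x_2/x_1 = 0.624295, so x_1* = 65/(8 + 9·0.624295) = 4.7729 and x_2* = 0.624295·4.7729 = 2.9797.
Expenditure on x_1: 8·4.7729 = 38.1829; share = 0.5874.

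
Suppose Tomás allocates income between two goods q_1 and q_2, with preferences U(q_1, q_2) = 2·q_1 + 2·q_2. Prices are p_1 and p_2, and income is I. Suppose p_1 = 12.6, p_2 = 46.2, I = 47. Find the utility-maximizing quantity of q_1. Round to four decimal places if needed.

q_1* = 3.7302

q_1 gives more utility per dollar, so spend all income on q_1: q_1* = I/p_1, q_2* = 0.
Numerically: q_1* = 3.7302, q_2* = 0.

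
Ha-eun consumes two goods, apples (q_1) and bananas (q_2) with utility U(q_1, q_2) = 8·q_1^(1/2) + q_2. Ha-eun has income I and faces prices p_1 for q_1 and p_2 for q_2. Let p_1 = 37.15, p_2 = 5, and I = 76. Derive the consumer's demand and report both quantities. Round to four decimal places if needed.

q_1* = 0.2898, q_2* = 13.0466

Set MRS = p_1/p_2: 4·q_1^(−1/2) = p_1/p_2.
Thus q_1* = (4·p_2/p_1)² — independent of I — with the rest of income spent on q_2.
Plugging in: q_1* = (4·5/37.15)² = 0.2898, q_2* = 13.0466.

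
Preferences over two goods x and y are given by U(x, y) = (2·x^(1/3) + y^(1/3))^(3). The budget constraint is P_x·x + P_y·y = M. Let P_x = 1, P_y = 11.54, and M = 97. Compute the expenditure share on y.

share on y = 0.0943

MRS = MU_x/MU_y = 2·(y/x)^(2/3). Set equal to P_x/P_y.
Hence y/x = ((1/2)·P_x/P_y)^(1/(2/3)), i.e. raised to the 1.5 power.
With the ratio pinned down, the budget gives x* = M/(P_x + P_y·(y/x)) and y* = (y/x)·x*.
Numerically y/x = 0.009019, so x* = 97/(1 + 11.54·0.009019) = 87.8562 and y* = 0.009019·87.8562 = 0.7924.
Expenditure on y: 11.54·0.7924 = 9.1438; share = 0.0943.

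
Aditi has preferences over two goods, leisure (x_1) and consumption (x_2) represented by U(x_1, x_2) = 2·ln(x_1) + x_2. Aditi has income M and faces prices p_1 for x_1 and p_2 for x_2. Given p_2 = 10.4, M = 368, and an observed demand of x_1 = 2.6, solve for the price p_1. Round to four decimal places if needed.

MU_x_1 = 2/x_1, MU_x_2 = 1. Tangency: 2/x_1 = p_1/p_2.
So x_1*(p_1,p_2) = 2·p_2/p_1, independent of income; and x_2* = (M − 2·p_2)/p_2.
Set x_1* = 2.6 in the demand function and solve for p_1: p_1 = 8.

p_1 = 8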